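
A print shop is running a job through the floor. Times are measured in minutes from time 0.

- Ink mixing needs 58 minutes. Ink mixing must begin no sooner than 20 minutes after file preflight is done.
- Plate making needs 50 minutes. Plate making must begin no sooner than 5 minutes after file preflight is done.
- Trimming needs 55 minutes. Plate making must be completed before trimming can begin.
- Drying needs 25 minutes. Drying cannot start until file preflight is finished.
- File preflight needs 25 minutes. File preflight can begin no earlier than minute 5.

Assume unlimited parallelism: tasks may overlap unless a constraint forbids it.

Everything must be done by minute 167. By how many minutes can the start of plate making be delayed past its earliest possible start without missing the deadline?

File preflight cannot begin until its own release at minute 5. It runs from minute 5 to 5 + 25 = minute 30.
After file preflight (finishes minute 30, plus 5-minute gap → minute 35), plate making can start at minute 35 and finishes at minute 85.

Working backward from the deadline:
To finish by minute 167, trimming (duration 55) must start no later than minute 112.
Plate making must finish before trimming (must start by minute 112). With a 50-minute duration, plate making must start by 112 − 50 = minute 62.
So plate making can start as early as minute 35 and as late as minute 62, giving 62 − 35 = 27 minutes of slack.

27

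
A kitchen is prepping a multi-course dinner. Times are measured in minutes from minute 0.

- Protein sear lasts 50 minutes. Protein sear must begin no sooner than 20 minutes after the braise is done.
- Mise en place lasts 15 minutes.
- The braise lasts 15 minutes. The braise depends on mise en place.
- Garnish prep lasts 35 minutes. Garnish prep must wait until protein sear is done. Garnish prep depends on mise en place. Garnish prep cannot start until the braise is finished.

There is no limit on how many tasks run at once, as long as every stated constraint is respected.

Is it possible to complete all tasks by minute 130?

No

Mise en place can start immediately at minute 0; it finishes at minute 15.
The braise waits on mise en place (finishes minute 15), so it starts at minute 15 and finishes at 15 + 15 = minute 30.
After the braise (finishes minute 30, plus 20-minute gap → minute 50), protein sear can start at minute 50 and finishes at minute 100.
Garnish prep cannot start until protein sear (finishes minute 100); mise en place (finishes minute 15); the braise (finishes minute 30). The controlling bound is minute 100, so garnish prep finishes at 100 + 35 = minute 135.
The earliest everything can be done is minute 135, which is after the deadline of 130, so it is not possible.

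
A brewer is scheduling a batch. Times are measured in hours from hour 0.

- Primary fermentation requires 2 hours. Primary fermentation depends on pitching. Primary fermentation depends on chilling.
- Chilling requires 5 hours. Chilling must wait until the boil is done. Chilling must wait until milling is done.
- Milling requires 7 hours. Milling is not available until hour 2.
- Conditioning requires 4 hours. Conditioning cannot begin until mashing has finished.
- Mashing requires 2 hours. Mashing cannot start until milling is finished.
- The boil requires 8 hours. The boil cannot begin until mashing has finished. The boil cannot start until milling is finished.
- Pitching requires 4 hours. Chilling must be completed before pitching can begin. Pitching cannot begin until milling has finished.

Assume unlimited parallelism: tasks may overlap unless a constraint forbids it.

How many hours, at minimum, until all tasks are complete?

30

Milling cannot begin until its own release at hour 2. It runs from hour 2 to 2 + 7 = hour 9.
Mashing cannot begin until milling (finishes hour 9). It runs from hour 9 to 9 + 2 = hour 11.
Conditioning waits on mashing (finishes hour 11), so it starts at hour 11 and finishes at 11 + 4 = hour 15.
The boil needs all of mashing (finishes hour 11); milling (finishes hour 9). That puts its earliest start at hour 11; it finishes at 11 + 8 = hour 19.
Chilling needs all of the boil (finishes hour 19); milling (finishes hour 9). That puts its earliest start at hour 19; it finishes at 19 + 5 = hour 24.
Pitching cannot start until chilling (finishes hour 24); milling (finishes hour 9). The controlling bound is hour 24, so pitching finishes at 24 + 4 = hour 28.
Primary fermentation needs all of pitching (finishes hour 28); chilling (finishes hour 24). That puts its earliest start at hour 28; it finishes at 28 + 2 = hour 30.
All tasks are finished once the last one completes. Finish times: Milling at 9, Mashing at 11, The boil at 19, Chilling at 24, Pitching at 28, Primary fermentation at 30, Conditioning at 15. The latest is hour 30.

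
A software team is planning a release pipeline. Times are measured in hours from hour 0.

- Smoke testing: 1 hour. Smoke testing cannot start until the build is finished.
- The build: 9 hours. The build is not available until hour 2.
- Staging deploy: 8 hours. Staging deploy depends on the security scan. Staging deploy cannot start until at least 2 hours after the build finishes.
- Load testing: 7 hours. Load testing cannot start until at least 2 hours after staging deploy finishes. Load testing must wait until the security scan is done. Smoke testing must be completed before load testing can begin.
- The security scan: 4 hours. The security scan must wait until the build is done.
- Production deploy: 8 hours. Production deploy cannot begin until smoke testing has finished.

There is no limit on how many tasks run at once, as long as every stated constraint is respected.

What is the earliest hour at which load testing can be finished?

The build cannot begin until its own release at hour 2. It runs from hour 2 to 2 + 9 = hour 11.
Smoke testing cannot begin until the build (finishes hour 11). It runs from hour 11 to 11 + 1 = hour 12.
After the build (finishes hour 11), the security scan can start at hour 11 and finishes at hour 15.
Staging deploy needs all of the security scan (finishes hour 15); the build (finishes hour 11, plus 2-hour gap → hour 13). That puts its earliest start at hour 15; it finishes at 15 + 8 = hour 23.
Load testing has to wait for staging deploy (finishes hour 23, plus 2-hour gap → hour 25); the security scan (finishes hour 15); smoke testing (finishes hour 12). The latest of these is hour 25, so load testing runs hour 25 to 25 + 7 = hour 32.

32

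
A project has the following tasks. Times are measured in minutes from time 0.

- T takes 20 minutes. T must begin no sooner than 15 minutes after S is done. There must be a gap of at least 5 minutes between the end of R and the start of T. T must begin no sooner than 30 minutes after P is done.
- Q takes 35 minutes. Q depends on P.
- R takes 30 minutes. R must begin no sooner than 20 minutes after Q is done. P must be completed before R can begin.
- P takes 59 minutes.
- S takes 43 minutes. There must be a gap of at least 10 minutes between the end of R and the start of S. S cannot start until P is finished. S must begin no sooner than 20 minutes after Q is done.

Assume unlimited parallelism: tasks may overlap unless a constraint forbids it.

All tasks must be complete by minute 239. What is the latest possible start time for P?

Nothing follows T; the deadline of minute 239 is its only limit. It must start by 239 − 20 = minute 219.
S feeds into T (must start by minute 219, minus 15-minute gap → minute 204); so S must finish by minute 204 and therefore start by minute 161.
R must finish in time for S (must start by minute 161, minus 10-minute gap → minute 151); T (must start by minute 219, minus 5-minute gap → minute 214). The tightest is minute 151, so R must start by 151 − 30 = minute 121.
Q must finish in time for R (must start by minute 121, minus 20-minute gap → minute 101); S (must start by minute 161, minus 20-minute gap → minute 141). The tightest is minute 101, so Q must start by 101 − 35 = minute 66.
For P: Q (must start by minute 66); R (must start by minute 121); S (must start by minute 161); T (must start by minute 219, minus 30-minute gap → minute 189). The most restrictive is minute 66; with a 59-minute duration, P must start by minute 7.

7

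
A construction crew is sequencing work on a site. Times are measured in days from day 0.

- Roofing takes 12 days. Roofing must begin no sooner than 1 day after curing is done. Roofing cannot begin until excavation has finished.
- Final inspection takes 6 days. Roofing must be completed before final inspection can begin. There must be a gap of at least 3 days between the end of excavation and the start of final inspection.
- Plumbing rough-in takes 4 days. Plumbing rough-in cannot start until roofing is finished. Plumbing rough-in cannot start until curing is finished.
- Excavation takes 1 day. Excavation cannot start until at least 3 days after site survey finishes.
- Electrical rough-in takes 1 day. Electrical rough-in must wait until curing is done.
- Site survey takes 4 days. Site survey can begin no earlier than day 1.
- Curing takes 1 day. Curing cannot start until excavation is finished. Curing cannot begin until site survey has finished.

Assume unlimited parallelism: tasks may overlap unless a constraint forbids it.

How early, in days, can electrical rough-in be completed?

After its own release at day 1, site survey can start at day 1 and finishes at day 5.
Excavation cannot begin until site survey (finishes day 5, plus 3-day gap → day 8). It runs from day 8 to 8 + 1 = day 9.
Curing needs all of excavation (finishes day 9); site survey (finishes day 5). That puts its earliest start at day 9; it finishes at 9 + 1 = day 10.
Electrical rough-in waits on curing (finishes day 10), so it starts at day 10 and finishes at 10 + 1 = day 11.

11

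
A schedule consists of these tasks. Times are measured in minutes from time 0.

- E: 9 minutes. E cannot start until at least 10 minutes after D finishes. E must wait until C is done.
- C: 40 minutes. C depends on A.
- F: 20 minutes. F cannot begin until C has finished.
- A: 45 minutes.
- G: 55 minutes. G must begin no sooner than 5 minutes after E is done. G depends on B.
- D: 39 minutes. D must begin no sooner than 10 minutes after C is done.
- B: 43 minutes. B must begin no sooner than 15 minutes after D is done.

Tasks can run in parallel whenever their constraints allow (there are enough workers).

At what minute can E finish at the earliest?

153

A has no prerequisites, so it starts at minute 0 and finishes at minute 45.
After A (finishes minute 45), C can start at minute 45 and finishes at minute 85.
D waits on C (finishes minute 85, plus 10-minute gap → minute 95), so it starts at minute 95 and finishes at 95 + 39 = minute 134.
E cannot start until D (finishes minute 134, plus 10-minute gap → minute 144); C (finishes minute 85). The controlling bound is minute 144, so E finishes at 144 + 9 = minute 153.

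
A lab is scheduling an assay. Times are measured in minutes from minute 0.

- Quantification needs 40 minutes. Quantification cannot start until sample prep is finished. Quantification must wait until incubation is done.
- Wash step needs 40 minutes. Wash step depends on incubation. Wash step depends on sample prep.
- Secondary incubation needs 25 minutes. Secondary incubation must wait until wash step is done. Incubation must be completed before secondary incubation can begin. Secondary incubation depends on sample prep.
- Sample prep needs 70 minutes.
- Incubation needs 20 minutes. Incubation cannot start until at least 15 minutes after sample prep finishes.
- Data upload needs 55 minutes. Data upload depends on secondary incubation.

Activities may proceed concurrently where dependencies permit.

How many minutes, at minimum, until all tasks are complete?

225

Sample prep has no prerequisites, so it starts at minute 0 and finishes at minute 70.
Incubation waits on sample prep (finishes minute 70, plus 15-minute gap → minute 85), so it starts at minute 85 and finishes at 85 + 20 = minute 105.
Quantification needs all of sample prep (finishes minute 70); incubation (finishes minute 105). That puts its earliest start at minute 105; it finishes at 105 + 40 = minute 145.
Wash step needs all of incubation (finishes minute 105); sample prep (finishes minute 70). That puts its earliest start at minute 105; it finishes at 105 + 40 = minute 145.
Secondary incubation needs all of wash step (finishes minute 145); incubation (finishes minute 105); sample prep (finishes minute 70). That puts its earliest start at minute 145; it finishes at 145 + 25 = minute 170.
After secondary incubation (finishes minute 170), data upload can start at minute 170 and finishes at minute 225.
All tasks are finished once the last one completes. Finish times: Sample prep at 70, Incubation at 105, Wash step at 145, Secondary incubation at 170, Quantification at 145, Data upload at 225. The latest is minute 225.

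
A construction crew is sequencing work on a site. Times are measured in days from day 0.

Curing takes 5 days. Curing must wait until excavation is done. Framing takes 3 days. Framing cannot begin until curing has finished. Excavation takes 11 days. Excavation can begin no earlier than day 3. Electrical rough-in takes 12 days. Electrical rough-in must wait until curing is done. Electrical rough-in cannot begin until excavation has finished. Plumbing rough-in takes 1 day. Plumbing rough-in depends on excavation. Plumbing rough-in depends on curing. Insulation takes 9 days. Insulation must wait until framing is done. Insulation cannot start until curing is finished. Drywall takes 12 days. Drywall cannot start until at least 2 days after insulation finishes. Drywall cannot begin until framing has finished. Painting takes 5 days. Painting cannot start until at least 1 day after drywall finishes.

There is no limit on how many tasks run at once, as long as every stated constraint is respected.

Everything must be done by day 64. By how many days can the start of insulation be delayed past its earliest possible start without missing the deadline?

After its own release at day 3, excavation can start at day 3 and finishes at day 14.
Curing cannot begin until excavation (finishes day 14). It runs from day 14 to 14 + 5 = day 19.
After curing (finishes day 19), framing can start at day 19 and finishes at day 22.
Insulation cannot start until framing (finishes day 22); curing (finishes day 19). The controlling bound is day 22, so insulation finishes at 22 + 9 = day 31.

Working backward from the deadline:
Painting has no dependents, so it just needs to finish by day 64. Starting by 64 − 5 = day 59 achieves that.
Drywall must finish before painting (must start by day 59, minus 1-day gap → day 58). With a 12-day duration, drywall must start by 58 − 12 = day 46.
Insulation has to be done before drywall (must start by day 46, minus 2-day gap → day 44). That means finishing by day 44, i.e. starting by 44 − 9 = day 35.
So insulation can start as early as day 22 and as late as day 35, giving 35 − 22 = 13 days of slack.

13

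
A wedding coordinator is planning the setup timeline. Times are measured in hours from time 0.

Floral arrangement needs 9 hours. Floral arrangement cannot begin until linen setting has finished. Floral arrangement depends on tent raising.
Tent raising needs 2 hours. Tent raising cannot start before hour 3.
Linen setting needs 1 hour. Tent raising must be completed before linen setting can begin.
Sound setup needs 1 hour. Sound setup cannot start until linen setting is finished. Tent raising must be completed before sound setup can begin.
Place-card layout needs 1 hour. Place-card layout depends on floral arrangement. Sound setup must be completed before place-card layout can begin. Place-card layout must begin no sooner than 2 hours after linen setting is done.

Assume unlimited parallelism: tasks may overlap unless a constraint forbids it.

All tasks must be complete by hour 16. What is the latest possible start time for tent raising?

Place-card layout must finish by hour 16; it takes 1 hour, so it must start by 16 − 1 = hour 15.
Since place-card layout (must start by hour 15) depends on it, floral arrangement must finish by hour 15. Backing off its 9-hour duration gives a latest start of hour 6.
Sound setup feeds into place-card layout (must start by hour 15); so sound setup must finish by hour 15 and therefore start by hour 14.
For linen setting: floral arrangement (must start by hour 6); sound setup (must start by hour 14); place-card layout (must start by hour 15, minus 2-hour gap → hour 13). The most restrictive is hour 6; with a 1-hour duration, linen setting must start by hour 5.
Tent raising has several dependents: linen setting (must start by hour 5); floral arrangement (must start by hour 6); sound setup (must start by hour 14). The earliest of those limits is hour 5, so tent raising must start by 5 − 2 = hour 3.

3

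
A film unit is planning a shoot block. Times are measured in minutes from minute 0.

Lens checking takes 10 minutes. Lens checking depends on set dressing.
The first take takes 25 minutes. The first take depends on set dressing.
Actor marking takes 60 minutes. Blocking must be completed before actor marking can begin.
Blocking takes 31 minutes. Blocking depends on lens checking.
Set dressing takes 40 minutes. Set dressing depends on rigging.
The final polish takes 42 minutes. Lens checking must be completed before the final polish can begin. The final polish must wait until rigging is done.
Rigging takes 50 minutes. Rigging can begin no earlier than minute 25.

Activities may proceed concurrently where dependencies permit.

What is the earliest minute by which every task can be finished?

After its own release at minute 25, rigging can start at minute 25 and finishes at minute 75.
Set dressing waits on rigging (finishes minute 75), so it starts at minute 75 and finishes at 75 + 40 = minute 115.
The first take cannot begin until set dressing (finishes minute 115). It runs from minute 115 to 115 + 25 = minute 140.
After set dressing (finishes minute 115), lens checking can start at minute 115 and finishes at minute 125.
The final polish cannot start until lens checking (finishes minute 125); rigging (finishes minute 75). The controlling bound is minute 125, so the final polish finishes at 125 + 42 = minute 167.
Blocking cannot begin until lens checking (finishes minute 125). It runs from minute 125 to 125 + 31 = minute 156.
Actor marking waits on blocking (finishes minute 156), so it starts at minute 156 and finishes at 156 + 60 = minute 216.
All tasks are finished once the last one completes. Finish times: Rigging at 75, Set dressing at 115, Lens checking at 125, Blocking at 156, Actor marking at 216, The final polish at 167, The first take at 140. The latest is minute 216.

216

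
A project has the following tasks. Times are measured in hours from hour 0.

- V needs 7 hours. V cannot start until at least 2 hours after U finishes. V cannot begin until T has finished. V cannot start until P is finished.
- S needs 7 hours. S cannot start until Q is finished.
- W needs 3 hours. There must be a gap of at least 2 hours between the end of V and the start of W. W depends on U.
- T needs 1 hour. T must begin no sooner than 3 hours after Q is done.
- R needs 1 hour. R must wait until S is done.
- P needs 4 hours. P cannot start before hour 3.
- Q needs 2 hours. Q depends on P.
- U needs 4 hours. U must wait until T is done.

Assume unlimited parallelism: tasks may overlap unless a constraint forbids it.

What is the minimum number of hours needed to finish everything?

31

After its own release at hour 3, P can start at hour 3 and finishes at hour 7.
Q waits on P (finishes hour 7), so it starts at hour 7 and finishes at 7 + 2 = hour 9.
After Q (finishes hour 9, plus 3-hour gap → hour 12), T can start at hour 12 and finishes at hour 13.
U cannot begin until T (finishes hour 13). It runs from hour 13 to 13 + 4 = hour 17.
V has to wait for U (finishes hour 17, plus 2-hour gap → hour 19); T (finishes hour 13); P (finishes hour 7). The latest of these is hour 19, so V runs hour 19 to 19 + 7 = hour 26.
W needs all of V (finishes hour 26, plus 2-hour gap → hour 28); U (finishes hour 17). That puts its earliest start at hour 28; it finishes at 28 + 3 = hour 31.
S waits on Q (finishes hour 9), so it starts at hour 9 and finishes at 9 + 7 = hour 16.
After S (finishes hour 16), R can start at hour 16 and finishes at hour 17.
All tasks are finished once the last one completes. Finish times: P at 7, Q at 9, R at 17, S at 16, T at 13, U at 17, V at 26, W at 31. The latest is hour 31.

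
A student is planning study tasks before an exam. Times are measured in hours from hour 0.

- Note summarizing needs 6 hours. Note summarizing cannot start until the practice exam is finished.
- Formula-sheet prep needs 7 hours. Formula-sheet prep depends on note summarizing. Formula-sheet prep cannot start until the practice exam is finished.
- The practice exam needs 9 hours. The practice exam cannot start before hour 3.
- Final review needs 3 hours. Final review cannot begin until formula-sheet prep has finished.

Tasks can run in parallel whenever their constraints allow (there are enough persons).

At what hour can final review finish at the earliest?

The practice exam waits on its own release at hour 3, so it starts at hour 3 and finishes at 3 + 9 = hour 12.
After the practice exam (finishes hour 12), note summarizing can start at hour 12 and finishes at hour 18.
Formula-sheet prep cannot start until note summarizing (finishes hour 18); the practice exam (finishes hour 12). The controlling bound is hour 18, so formula-sheet prep finishes at 18 + 7 = hour 25.
After formula-sheet prep (finishes hour 25), final review can start at hour 25 and finishes at hour 28.

28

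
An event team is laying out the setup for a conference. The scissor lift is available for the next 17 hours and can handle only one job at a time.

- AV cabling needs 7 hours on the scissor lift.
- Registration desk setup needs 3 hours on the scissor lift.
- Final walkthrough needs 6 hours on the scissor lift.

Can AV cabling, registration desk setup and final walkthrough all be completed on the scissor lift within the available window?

Running back to back, the jobs need 7 + 3 + 6 = 16 hours on the scissor lift.
Since 16 ≤ 17, they fit within the window.

Yes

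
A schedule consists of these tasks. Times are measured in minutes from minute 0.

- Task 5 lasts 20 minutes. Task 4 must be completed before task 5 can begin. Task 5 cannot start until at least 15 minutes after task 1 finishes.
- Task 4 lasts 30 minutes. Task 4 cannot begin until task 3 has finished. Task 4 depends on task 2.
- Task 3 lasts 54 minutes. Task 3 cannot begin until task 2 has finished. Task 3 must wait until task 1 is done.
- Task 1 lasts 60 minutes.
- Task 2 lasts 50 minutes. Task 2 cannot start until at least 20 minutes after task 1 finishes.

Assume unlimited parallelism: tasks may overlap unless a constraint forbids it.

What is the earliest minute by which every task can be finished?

234

Task 1 has no prerequisites, so it starts at minute 0 and finishes at minute 60.
Task 2 cannot begin until task 1 (finishes minute 60, plus 20-minute gap → minute 80). It runs from minute 80 to 80 + 50 = minute 130.
Task 3 has to wait for task 2 (finishes minute 130); task 1 (finishes minute 60). The latest of these is minute 130, so task 3 runs minute 130 to 130 + 54 = minute 184.
Task 4 has to wait for task 3 (finishes minute 184); task 2 (finishes minute 130). The latest of these is minute 184, so task 4 runs minute 184 to 184 + 30 = minute 214.
Task 5 needs all of task 4 (finishes minute 214); task 1 (finishes minute 60, plus 15-minute gap → minute 75). That puts its earliest start at minute 214; it finishes at 214 + 20 = minute 234.
All tasks are finished once the last one completes. Finish times: Task 1 at 60, Task 2 at 130, Task 3 at 184, Task 4 at 214, Task 5 at 234. The latest is minute 234.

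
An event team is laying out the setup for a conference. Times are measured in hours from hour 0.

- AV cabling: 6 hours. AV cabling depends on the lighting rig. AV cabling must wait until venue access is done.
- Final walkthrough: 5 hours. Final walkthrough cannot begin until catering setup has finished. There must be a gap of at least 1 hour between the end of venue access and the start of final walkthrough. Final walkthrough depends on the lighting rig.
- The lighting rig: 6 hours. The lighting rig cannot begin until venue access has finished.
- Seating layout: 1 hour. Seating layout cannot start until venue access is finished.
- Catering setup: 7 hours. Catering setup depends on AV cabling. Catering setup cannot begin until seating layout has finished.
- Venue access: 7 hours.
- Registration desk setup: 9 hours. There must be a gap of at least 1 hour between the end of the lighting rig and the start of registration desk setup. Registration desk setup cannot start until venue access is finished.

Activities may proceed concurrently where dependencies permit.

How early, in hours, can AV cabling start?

13

Nothing blocks venue access, so it runs from hour 0 to hour 7.
The lighting rig waits on venue access (finishes hour 7), so it starts at hour 7 and finishes at 7 + 6 = hour 13.
AV cabling waits on the lighting rig (finishes hour 13); venue access (finishes hour 7). The latest of these is hour 13, which is the earliest AV cabling can start.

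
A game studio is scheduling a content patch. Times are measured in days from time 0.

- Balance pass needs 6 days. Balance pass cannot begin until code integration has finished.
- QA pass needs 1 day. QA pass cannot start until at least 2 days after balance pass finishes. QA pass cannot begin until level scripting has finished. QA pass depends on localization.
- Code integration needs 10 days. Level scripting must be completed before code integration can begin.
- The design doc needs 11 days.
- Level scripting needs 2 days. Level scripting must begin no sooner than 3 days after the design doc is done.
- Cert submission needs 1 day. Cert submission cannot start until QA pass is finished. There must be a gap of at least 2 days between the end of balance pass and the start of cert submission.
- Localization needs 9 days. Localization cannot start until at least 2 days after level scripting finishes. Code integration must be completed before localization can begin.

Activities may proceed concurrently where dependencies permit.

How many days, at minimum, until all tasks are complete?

37

Nothing blocks the design doc, so it runs from day 0 to day 11.
Level scripting cannot begin until the design doc (finishes day 11, plus 3-day gap → day 14). It runs from day 14 to 14 + 2 = day 16.
After level scripting (finishes day 16), code integration can start at day 16 and finishes at day 26.
For localization: level scripting (finishes day 16, plus 2-day gap → day 18); code integration (finishes day 26). Taking the maximum gives a start of day 26, and it finishes at 26 + 9 = day 35.
Balance pass waits on code integration (finishes day 26), so it starts at day 26 and finishes at 26 + 6 = day 32.
QA pass has to wait for balance pass (finishes day 32, plus 2-day gap → day 34); level scripting (finishes day 16); localization (finishes day 35). The latest of these is day 35, so QA pass runs day 35 to 35 + 1 = day 36.
For cert submission: QA pass (finishes day 36); balance pass (finishes day 32, plus 2-day gap → day 34). Taking the maximum gives a start of day 36, and it finishes at 36 + 1 = day 37.
All tasks are finished once the last one completes. Finish times: The design doc at 11, Level scripting at 16, Code integration at 26, Balance pass at 32, Localization at 35, QA pass at 36, Cert submission at 37. The latest is day 37.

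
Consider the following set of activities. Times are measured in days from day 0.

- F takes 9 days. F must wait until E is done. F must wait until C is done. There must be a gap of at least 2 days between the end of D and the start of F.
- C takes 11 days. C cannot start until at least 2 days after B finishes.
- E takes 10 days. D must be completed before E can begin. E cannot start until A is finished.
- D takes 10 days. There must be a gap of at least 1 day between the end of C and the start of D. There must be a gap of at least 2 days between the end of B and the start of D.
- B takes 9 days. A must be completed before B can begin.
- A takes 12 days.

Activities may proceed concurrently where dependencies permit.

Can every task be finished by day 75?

Yes

A has no prerequisites, so it starts at day 0 and finishes at day 12.
After A (finishes day 12), B can start at day 12 and finishes at day 21.
C cannot begin until B (finishes day 21, plus 2-day gap → day 23). It runs from day 23 to 23 + 11 = day 34.
D has to wait for C (finishes day 34, plus 1-day gap → day 35); B (finishes day 21, plus 2-day gap → day 23). The latest of these is day 35, so D runs day 35 to 35 + 10 = day 45.
E cannot start until D (finishes day 45); A (finishes day 12). The controlling bound is day 45, so E finishes at 45 + 10 = day 55.
F has to wait for E (finishes day 55); C (finishes day 34); D (finishes day 45, plus 2-day gap → day 47). The latest of these is day 55, so F runs day 55 to 55 + 9 = day 64.
Every task is finished by day 64, which is no later than the deadline of 75, so the schedule is feasible.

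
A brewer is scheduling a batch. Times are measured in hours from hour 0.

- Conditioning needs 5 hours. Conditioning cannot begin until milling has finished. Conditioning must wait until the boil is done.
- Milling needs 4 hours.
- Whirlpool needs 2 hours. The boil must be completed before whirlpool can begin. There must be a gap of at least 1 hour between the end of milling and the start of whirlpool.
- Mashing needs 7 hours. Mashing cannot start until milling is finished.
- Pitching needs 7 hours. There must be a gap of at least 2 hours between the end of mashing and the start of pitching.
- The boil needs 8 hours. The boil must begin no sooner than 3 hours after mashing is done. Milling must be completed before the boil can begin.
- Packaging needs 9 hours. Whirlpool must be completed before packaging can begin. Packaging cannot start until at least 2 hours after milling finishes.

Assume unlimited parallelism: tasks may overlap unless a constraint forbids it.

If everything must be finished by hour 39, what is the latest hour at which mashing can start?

Nothing follows packaging; the deadline of hour 39 is its only limit. It must start by 39 − 9 = hour 30.
Whirlpool must finish before packaging (must start by hour 30). With a 2-hour duration, whirlpool must start by 30 − 2 = hour 28.
Conditioning has no dependents, so it just needs to finish by hour 39. Starting by 39 − 5 = hour 34 achieves that.
For the boil: whirlpool (must start by hour 28); conditioning (must start by hour 34). The most restrictive is hour 28; with an 8-hour duration, the boil must start by hour 20.
To finish by hour 39, pitching (duration 7) must start no later than hour 32.
Mashing has several dependents: the boil (must start by hour 20, minus 3-hour gap → hour 17); pitching (must start by hour 32, minus 2-hour gap → hour 30). The earliest of those limits is hour 17, so mashing must start by 17 − 7 = hour 10.

10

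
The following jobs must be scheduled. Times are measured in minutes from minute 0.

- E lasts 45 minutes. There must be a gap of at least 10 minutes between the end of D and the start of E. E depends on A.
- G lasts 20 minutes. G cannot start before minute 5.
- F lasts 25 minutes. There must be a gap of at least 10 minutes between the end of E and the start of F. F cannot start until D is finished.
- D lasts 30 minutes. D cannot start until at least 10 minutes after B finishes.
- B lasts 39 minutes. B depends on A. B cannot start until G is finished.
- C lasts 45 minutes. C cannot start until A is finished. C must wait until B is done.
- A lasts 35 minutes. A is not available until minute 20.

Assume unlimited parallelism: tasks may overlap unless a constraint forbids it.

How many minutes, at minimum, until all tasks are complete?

224

G cannot begin until its own release at minute 5. It runs from minute 5 to 5 + 20 = minute 25.
After its own release at minute 20, A can start at minute 20 and finishes at minute 55.
B cannot start until A (finishes minute 55); G (finishes minute 25). The controlling bound is minute 55, so B finishes at 55 + 39 = minute 94.
D cannot begin until B (finishes minute 94, plus 10-minute gap → minute 104). It runs from minute 104 to 104 + 30 = minute 134.
For E: D (finishes minute 134, plus 10-minute gap → minute 144); A (finishes minute 55). Taking the maximum gives a start of minute 144, and it finishes at 144 + 45 = minute 189.
For F: E (finishes minute 189, plus 10-minute gap → minute 199); D (finishes minute 134). Taking the maximum gives a start of minute 199, and it finishes at 199 + 25 = minute 224.
C has to wait for A (finishes minute 55); B (finishes minute 94). The latest of these is minute 94, so C runs minute 94 to 94 + 45 = minute 139.
All tasks are finished once the last one completes. Finish times: A at 55, B at 94, C at 139, D at 134, E at 189, F at 224, G at 25. The latest is minute 224.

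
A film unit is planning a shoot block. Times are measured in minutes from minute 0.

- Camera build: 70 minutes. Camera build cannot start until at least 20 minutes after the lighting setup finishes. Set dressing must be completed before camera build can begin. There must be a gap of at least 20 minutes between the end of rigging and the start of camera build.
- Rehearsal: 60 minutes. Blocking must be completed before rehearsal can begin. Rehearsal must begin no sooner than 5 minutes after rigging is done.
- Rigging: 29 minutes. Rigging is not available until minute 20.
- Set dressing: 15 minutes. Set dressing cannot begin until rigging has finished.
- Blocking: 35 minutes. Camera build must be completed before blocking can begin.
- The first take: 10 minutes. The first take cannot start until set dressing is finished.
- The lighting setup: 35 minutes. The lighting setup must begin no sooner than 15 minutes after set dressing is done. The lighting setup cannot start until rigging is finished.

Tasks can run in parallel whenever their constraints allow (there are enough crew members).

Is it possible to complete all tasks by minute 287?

No

After its own release at minute 20, rigging can start at minute 20 and finishes at minute 49.
Set dressing waits on rigging (finishes minute 49), so it starts at minute 49 and finishes at 49 + 15 = minute 64.
The first take cannot begin until set dressing (finishes minute 64). It runs from minute 64 to 64 + 10 = minute 74.
The lighting setup cannot start until set dressing (finishes minute 64, plus 15-minute gap → minute 79); rigging (finishes minute 49). The controlling bound is minute 79, so the lighting setup finishes at 79 + 35 = minute 114.
Camera build has to wait for the lighting setup (finishes minute 114, plus 20-minute gap → minute 134); set dressing (finishes minute 64); rigging (finishes minute 49, plus 20-minute gap → minute 69). The latest of these is minute 134, so camera build runs minute 134 to 134 + 70 = minute 204.
After camera build (finishes minute 204), blocking can start at minute 204 and finishes at minute 239.
For rehearsal: blocking (finishes minute 239); rigging (finishes minute 49, plus 5-minute gap → minute 54). Taking the maximum gives a start of minute 239, and it finishes at 239 + 60 = minute 299.
The earliest everything can be done is minute 299, which is after the deadline of 287, so it is not possible.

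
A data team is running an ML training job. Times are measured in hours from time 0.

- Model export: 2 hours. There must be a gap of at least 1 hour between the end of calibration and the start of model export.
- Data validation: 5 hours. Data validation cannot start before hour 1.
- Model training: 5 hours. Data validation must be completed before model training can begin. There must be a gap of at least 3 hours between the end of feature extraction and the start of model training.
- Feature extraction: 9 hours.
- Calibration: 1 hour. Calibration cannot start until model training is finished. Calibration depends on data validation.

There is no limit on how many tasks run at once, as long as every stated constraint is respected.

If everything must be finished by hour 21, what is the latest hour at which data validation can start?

7

To finish by hour 21, model export (duration 2) must start no later than hour 19.
Calibration must finish before model export (must start by hour 19, minus 1-hour gap → hour 18). With a 1-hour duration, calibration must start by 18 − 1 = hour 17.
Model training must finish before calibration (must start by hour 17). With a 5-hour duration, model training must start by 17 − 5 = hour 12.
For data validation: model training (must start by hour 12); calibration (must start by hour 17). The most restrictive is hour 12; with a 5-hour duration, data validation must start by hour 7.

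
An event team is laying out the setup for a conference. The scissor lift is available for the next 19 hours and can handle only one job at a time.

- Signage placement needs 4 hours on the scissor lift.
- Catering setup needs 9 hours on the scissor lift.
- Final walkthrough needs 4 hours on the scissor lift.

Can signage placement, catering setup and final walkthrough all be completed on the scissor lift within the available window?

Yes

Running back to back, the jobs need 4 + 9 + 4 = 17 hours on the scissor lift.
Since 17 ≤ 19, they fit within the window.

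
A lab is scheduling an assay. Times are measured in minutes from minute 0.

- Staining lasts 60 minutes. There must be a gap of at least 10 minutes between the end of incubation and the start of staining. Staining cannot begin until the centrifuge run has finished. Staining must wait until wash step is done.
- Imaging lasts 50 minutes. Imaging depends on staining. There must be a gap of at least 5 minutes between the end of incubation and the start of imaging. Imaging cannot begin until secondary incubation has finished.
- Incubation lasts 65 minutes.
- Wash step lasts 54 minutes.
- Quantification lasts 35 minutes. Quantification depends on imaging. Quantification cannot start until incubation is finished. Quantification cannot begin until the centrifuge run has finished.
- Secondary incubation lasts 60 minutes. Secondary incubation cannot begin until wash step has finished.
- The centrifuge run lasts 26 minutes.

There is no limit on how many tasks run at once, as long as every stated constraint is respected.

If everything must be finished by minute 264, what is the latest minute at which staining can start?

119

Quantification must finish by minute 264; it takes 35 minutes, so it must start by 264 − 35 = minute 229.
Imaging feeds into quantification (must start by minute 229); so imaging must finish by minute 229 and therefore start by minute 179.
Staining feeds into imaging (must start by minute 179); so staining must finish by minute 179 and therefore start by minute 119.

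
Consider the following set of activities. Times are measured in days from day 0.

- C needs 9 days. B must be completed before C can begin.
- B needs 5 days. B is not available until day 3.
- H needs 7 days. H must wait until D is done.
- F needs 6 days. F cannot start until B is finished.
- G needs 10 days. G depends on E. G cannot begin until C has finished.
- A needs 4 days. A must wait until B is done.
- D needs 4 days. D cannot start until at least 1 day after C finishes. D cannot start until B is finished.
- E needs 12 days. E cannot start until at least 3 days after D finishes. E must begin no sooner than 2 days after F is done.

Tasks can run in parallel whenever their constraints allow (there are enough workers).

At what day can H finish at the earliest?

29

B cannot begin until its own release at day 3. It runs from day 3 to 3 + 5 = day 8.
After B (finishes day 8), C can start at day 8 and finishes at day 17.
D needs all of C (finishes day 17, plus 1-day gap → day 18); B (finishes day 8). That puts its earliest start at day 18; it finishes at 18 + 4 = day 22.
H waits on D (finishes day 22), so it starts at day 22 and finishes at 22 + 7 = day 29.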